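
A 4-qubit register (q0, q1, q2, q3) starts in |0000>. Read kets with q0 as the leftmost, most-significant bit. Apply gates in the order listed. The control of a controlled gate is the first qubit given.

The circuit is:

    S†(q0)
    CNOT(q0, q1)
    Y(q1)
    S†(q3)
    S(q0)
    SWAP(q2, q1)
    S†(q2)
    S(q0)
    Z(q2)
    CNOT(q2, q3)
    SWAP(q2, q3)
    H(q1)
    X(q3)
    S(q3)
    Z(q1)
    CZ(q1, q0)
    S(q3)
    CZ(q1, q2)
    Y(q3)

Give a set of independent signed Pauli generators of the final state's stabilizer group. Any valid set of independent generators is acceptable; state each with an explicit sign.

The stabilizer group can be generated by +IXII, +ZIII, -IIZI, -IIIZ, among other valid generating sets.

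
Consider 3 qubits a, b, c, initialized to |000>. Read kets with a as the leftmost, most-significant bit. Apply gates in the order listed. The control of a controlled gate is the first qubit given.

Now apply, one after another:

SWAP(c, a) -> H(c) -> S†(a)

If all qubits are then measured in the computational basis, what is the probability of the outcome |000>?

The probability of measuring |000> is 1/2.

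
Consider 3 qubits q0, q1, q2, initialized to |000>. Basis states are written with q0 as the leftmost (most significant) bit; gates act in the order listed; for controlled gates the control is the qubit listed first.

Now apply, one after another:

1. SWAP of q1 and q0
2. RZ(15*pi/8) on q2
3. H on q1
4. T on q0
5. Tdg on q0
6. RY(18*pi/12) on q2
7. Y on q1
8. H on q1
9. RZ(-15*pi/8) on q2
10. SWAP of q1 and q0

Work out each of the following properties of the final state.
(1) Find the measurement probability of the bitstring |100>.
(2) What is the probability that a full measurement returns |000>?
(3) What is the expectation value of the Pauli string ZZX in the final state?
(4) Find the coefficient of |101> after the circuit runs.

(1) Outcome |100> occurs with probability 1/2.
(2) Outcome |000> occurs with probability 0.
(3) In the final state, ZZX has expectation (1 - exp(3*I*pi/4))*exp(I*pi/8)/2.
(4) |101> carries amplitude -sqrt(2)*exp(5*I*pi/8)/2 in the final state.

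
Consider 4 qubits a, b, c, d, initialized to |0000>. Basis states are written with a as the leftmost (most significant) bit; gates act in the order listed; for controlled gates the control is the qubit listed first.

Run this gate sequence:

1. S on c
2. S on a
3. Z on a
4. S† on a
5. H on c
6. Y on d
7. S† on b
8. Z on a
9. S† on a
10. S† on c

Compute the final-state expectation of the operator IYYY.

The observable IYYY averages to 0.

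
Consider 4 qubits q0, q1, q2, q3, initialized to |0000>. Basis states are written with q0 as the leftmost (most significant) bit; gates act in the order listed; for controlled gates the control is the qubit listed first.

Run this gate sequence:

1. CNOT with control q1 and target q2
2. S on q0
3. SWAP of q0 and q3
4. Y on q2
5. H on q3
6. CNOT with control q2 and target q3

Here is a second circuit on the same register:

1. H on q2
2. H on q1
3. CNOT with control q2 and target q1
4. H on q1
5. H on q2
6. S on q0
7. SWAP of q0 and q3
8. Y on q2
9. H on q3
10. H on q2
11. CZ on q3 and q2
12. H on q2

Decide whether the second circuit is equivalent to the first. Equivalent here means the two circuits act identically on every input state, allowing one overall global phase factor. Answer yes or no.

No: there is an input state on which the two circuits produce genuinely different outputs (not merely differing by a phase).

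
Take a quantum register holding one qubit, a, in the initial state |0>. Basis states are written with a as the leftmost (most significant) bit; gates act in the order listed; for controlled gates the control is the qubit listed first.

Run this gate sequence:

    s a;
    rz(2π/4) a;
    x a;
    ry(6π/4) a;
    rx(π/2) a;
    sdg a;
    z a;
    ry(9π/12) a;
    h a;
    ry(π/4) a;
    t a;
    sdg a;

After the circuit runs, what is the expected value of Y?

In the final state, Y has expectation -sqrt(2)/2.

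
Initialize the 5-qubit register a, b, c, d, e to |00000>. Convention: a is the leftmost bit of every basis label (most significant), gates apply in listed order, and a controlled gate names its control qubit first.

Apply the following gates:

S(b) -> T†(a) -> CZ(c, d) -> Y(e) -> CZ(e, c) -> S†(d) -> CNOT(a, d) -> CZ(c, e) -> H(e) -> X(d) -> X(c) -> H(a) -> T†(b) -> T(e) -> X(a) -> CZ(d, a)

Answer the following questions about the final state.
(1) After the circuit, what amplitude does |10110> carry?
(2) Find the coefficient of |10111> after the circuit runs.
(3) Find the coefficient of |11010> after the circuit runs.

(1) |10110> carries amplitude -I/2 in the final state.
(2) The amplitude on |10111> is exp(3*I*pi/4)/2.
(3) The final state's coefficient on |11010> equals 0.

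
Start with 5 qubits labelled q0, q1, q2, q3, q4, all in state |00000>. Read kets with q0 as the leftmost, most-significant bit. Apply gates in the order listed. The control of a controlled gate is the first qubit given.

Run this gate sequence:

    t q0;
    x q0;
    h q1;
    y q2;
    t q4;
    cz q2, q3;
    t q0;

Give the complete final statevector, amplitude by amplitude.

After the circuit, the state carries amplitude sqrt(2)*exp(3*I*pi/4)/2 on |10100>, sqrt(2)*exp(3*I*pi/4)/2 on |11100>, and 0 on every other basis state.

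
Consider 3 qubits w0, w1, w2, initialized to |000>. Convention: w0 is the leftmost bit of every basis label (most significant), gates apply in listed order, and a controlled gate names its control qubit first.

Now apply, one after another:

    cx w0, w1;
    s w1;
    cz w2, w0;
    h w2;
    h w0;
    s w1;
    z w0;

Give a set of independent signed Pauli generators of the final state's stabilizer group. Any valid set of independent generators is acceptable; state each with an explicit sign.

The stabilizer group can be generated by -XII, +IIX, +IZI, among other valid generating sets.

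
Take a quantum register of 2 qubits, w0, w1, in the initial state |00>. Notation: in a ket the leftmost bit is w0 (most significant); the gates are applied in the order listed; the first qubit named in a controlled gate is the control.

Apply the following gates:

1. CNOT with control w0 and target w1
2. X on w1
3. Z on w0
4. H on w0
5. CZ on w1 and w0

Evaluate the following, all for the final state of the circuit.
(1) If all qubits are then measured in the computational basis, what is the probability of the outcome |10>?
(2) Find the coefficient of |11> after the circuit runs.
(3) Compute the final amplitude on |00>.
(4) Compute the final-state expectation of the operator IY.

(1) A full measurement returns |10> with probability 0.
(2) The final state's coefficient on |11> equals -sqrt(2)/2.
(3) |00> carries amplitude 0 in the final state.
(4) The observable IY averages to 0.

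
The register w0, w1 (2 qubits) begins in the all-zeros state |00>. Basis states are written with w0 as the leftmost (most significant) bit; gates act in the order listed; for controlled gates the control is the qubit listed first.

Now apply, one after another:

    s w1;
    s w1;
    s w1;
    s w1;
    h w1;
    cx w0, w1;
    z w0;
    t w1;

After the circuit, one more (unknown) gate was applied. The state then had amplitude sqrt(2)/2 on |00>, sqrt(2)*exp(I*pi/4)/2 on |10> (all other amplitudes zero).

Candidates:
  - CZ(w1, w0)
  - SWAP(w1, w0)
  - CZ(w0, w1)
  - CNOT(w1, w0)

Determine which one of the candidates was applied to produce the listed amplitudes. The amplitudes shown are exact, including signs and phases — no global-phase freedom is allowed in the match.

The unique candidate consistent with the amplitudes is SWAP(w1, w0).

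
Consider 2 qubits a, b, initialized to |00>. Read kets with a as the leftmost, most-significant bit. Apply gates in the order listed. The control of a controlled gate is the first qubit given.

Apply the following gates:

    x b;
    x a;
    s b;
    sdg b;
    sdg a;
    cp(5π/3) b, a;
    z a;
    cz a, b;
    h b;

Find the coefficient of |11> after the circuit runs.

|11> carries amplitude sqrt(2)*exp(I*pi/6)/2 in the final state. Key observation: the block from step 3 through step 4 cancels to the identity and can be dropped.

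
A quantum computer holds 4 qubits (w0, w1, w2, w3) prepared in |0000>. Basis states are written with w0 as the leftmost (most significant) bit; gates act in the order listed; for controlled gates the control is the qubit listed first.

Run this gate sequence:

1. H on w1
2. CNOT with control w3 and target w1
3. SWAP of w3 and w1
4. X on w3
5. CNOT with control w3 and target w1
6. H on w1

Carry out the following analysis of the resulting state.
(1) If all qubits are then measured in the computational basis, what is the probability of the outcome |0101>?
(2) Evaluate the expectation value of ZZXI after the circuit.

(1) The probability of measuring |0101> is 1/4.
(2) In the final state, ZZXI has expectation 0.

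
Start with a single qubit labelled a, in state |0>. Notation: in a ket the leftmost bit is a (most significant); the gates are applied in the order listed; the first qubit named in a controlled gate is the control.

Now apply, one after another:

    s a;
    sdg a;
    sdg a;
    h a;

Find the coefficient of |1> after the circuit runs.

The amplitude on |1> is sqrt(2)/2. Key observation: the block from step 1 through step 2 cancels to the identity and can be dropped.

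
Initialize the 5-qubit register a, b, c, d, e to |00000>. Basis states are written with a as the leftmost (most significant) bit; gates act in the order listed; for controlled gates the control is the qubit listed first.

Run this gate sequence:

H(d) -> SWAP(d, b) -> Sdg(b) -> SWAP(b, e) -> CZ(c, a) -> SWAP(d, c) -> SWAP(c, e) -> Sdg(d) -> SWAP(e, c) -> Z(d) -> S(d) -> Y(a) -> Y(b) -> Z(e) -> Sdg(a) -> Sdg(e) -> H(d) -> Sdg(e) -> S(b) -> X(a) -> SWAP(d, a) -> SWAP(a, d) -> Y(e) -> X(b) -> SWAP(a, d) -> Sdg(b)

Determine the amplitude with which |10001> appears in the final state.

The amplitude on |10001> is -I/2.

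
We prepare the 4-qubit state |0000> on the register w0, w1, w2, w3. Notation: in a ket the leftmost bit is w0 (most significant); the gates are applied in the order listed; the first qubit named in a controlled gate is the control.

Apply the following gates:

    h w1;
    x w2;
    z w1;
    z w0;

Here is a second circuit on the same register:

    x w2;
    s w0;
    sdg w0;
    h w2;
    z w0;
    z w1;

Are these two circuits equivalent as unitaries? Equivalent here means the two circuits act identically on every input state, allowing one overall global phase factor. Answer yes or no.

No — the two circuits implement different unitaries, even allowing a global phase.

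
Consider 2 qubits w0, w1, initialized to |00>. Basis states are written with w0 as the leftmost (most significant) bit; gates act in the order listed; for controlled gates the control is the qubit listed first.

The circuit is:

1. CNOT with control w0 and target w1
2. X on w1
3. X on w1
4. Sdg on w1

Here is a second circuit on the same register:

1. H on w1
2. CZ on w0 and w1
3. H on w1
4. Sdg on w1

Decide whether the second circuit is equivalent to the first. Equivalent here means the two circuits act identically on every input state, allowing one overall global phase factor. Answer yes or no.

Yes — the two circuits implement the same unitary up to a global phase.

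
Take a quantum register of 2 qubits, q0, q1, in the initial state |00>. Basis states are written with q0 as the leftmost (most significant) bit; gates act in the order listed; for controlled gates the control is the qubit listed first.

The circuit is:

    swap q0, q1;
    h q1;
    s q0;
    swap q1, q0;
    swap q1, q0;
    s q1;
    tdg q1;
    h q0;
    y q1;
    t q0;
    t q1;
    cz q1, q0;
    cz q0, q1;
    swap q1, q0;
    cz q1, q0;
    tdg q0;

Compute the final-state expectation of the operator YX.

In the final state, YX has expectation 1/2.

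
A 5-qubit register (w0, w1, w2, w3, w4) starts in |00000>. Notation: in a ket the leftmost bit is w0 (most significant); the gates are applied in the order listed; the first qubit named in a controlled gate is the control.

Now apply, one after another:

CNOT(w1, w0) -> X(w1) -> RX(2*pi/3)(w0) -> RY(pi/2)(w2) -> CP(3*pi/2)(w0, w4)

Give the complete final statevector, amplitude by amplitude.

After the circuit, the state carries amplitude sqrt(2)/4 on |01000>, sqrt(2)/4 on |01100>, -sqrt(6)*I/4 on |11000>, -sqrt(6)*I/4 on |11100>, and 0 on every other basis state.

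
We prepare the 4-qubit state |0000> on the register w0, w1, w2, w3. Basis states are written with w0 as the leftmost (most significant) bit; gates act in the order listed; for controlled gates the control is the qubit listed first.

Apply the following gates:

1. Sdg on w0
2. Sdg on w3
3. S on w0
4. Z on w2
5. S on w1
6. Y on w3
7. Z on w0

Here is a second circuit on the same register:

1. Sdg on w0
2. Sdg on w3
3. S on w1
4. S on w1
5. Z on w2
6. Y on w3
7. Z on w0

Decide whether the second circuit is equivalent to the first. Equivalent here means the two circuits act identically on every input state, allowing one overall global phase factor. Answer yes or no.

No — the two circuits implement different unitaries, even allowing a global phase.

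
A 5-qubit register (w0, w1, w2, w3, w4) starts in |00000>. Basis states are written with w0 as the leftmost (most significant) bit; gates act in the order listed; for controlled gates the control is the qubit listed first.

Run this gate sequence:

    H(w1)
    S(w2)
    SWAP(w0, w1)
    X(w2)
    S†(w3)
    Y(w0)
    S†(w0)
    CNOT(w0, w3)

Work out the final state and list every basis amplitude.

The resulting statevector has amplitude -sqrt(2)*I/2 on |00100>, sqrt(2)/2 on |10110>, and 0 on every other basis state.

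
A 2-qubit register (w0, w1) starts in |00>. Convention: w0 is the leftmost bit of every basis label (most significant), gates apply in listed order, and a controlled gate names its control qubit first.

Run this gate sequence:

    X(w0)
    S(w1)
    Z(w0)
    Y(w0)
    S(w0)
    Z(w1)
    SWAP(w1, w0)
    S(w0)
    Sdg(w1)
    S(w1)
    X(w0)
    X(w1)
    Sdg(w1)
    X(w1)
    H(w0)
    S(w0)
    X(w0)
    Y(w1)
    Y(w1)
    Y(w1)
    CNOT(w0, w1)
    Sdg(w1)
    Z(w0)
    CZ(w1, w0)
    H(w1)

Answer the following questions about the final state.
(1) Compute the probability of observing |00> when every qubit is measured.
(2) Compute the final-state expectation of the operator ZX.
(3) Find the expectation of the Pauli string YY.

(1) Outcome |00> occurs with probability 1/4.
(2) In the final state, ZX has expectation -1.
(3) The expectation value of YY is -1.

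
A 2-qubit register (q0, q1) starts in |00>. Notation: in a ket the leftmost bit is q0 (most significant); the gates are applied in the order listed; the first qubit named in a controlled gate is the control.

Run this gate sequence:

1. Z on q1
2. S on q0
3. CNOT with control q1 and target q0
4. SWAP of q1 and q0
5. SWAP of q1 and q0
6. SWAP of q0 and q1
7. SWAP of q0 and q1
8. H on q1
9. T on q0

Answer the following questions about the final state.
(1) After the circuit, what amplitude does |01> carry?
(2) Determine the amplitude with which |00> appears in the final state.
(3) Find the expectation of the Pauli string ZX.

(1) The amplitude on |01> is sqrt(2)/2.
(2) The final state's coefficient on |00> equals sqrt(2)/2.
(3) In the final state, ZX has expectation 1.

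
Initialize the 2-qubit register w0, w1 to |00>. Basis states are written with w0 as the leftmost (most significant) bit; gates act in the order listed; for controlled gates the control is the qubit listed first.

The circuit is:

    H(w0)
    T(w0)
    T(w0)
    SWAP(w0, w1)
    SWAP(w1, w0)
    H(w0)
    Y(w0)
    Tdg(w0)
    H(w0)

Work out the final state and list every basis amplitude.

The resulting statevector has amplitude sqrt(2)*(-1 - I + exp(3*I*pi/4) + exp(I*pi/4))/4 on |00>, 0 on |01>, sqrt(2)*(-1 - I - exp(I*pi/4) - exp(3*I*pi/4))/4 on |10>, 0 on |11>.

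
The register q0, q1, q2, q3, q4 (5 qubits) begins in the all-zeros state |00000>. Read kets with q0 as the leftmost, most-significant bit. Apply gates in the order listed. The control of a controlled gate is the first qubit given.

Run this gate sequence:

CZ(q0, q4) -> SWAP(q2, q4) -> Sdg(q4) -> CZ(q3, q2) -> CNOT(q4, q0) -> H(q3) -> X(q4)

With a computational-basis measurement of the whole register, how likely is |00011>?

The probability of measuring |00011> is 1/2.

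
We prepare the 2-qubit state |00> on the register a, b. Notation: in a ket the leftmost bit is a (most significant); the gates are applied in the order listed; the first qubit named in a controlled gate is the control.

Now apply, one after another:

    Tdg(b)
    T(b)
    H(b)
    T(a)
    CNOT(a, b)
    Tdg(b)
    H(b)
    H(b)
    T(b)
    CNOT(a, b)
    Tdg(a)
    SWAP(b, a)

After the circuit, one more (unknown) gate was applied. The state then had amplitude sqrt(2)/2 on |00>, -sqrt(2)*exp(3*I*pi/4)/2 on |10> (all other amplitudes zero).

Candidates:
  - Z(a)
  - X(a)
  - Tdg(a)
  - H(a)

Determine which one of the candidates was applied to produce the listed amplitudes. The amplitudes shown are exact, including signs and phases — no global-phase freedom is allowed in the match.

The applied gate was Tdg(a).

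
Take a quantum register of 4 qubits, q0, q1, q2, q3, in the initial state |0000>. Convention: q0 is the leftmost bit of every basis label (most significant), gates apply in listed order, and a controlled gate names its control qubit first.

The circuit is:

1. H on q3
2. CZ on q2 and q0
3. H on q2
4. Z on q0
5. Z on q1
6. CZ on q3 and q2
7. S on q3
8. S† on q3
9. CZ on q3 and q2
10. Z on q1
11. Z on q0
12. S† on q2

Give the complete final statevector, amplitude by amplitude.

The resulting statevector has amplitude 1/2 on |0000>, 1/2 on |0001>, -I/2 on |0010>, -I/2 on |0011>, and 0 on every other basis state. Key observation: the block from step 4 through step 11 cancels to the identity and can be dropped.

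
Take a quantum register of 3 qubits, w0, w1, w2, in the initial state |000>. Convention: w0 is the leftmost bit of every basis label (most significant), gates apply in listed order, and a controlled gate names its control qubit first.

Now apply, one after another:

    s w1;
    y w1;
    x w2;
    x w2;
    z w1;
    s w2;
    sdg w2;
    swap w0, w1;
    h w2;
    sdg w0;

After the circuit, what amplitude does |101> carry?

The amplitude on |101> is -sqrt(2)/2.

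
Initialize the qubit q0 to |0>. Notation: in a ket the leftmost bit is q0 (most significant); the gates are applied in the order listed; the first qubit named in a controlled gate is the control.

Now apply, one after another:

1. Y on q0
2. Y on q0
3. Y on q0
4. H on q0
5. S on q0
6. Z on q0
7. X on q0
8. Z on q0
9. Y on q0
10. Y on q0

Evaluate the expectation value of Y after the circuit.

The observable Y averages to 1.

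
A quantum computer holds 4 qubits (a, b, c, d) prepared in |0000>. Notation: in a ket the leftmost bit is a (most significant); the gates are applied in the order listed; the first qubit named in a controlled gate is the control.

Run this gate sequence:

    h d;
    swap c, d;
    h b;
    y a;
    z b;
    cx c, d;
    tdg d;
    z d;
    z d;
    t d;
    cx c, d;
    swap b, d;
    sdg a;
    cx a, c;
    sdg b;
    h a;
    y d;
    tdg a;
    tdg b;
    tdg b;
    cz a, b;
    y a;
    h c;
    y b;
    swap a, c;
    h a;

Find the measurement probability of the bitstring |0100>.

Outcome |0100> occurs with probability 1/8. Key observation: gates 6-11 undo each other exactly, leaving only the rest of the circuit to track.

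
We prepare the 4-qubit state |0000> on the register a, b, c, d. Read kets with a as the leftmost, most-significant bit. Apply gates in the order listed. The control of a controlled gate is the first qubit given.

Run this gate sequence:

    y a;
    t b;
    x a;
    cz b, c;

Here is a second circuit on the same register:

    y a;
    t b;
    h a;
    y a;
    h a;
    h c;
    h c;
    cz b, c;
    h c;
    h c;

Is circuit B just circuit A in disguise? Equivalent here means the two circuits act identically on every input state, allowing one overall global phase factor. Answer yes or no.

No — the two circuits implement different unitaries, even allowing a global phase.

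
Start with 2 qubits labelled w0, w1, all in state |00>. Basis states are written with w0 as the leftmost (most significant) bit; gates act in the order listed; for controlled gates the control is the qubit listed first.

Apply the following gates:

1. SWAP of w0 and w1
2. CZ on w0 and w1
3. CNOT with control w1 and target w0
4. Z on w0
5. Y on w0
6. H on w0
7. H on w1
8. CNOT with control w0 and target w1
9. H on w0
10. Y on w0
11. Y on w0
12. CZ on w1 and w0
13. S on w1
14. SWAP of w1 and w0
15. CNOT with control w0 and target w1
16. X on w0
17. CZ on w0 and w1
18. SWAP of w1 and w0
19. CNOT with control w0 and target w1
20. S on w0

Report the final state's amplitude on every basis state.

The resulting statevector has amplitude sqrt(2)/2 on |00>, 0 on |01>, sqrt(2)/2 on |10>, 0 on |11>.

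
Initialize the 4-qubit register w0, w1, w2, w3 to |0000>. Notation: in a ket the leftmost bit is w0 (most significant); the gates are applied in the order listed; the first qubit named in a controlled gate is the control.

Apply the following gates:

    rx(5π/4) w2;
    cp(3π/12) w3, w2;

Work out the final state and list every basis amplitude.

The final amplitudes are -sqrt(2 - sqrt(2))/2 on |0000>, -I*sqrt(sqrt(2) + 2)/2 on |0010>, and 0 on every other basis state.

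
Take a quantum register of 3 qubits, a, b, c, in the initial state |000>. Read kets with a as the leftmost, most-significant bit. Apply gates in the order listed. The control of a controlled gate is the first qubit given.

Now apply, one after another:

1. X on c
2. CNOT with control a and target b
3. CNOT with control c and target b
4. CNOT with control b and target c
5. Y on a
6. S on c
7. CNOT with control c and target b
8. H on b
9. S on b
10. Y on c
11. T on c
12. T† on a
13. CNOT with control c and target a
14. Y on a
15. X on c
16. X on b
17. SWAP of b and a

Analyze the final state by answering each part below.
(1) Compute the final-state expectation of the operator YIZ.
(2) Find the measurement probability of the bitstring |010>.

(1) The expectation value of YIZ is 1.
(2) A full measurement returns |010> with probability 1/2.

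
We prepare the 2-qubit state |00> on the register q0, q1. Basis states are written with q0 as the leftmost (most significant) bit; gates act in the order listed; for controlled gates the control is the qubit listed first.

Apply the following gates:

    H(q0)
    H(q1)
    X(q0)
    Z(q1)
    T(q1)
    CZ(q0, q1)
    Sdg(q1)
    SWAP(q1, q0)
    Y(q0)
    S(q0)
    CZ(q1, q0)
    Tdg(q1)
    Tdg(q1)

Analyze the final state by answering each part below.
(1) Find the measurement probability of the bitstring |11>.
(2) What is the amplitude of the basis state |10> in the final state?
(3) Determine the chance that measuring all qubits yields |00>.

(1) Outcome |11> occurs with probability 1/4.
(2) The amplitude on |10> is -1/2.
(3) The probability of measuring |00> is 1/4.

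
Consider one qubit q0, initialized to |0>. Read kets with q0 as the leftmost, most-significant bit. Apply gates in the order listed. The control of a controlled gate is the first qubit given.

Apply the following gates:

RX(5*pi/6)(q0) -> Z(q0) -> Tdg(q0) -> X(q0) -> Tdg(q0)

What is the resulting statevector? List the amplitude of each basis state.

After the circuit, the state carries amplitude (sqrt(2) + sqrt(6))*exp(I*pi/4)/4 on |0>, (-sqrt(6) + sqrt(2))*exp(3*I*pi/4)/4 on |1>.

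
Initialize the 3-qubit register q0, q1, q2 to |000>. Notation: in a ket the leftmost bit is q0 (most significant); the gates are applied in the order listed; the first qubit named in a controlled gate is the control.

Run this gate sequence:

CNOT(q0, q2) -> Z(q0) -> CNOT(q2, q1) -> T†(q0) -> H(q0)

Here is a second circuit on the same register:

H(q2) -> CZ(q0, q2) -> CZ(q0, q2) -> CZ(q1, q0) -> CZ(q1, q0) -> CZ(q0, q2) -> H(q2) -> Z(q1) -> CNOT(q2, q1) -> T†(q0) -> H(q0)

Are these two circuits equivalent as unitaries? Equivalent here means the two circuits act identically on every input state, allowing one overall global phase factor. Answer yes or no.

No — the two circuits implement different unitaries, even allowing a global phase.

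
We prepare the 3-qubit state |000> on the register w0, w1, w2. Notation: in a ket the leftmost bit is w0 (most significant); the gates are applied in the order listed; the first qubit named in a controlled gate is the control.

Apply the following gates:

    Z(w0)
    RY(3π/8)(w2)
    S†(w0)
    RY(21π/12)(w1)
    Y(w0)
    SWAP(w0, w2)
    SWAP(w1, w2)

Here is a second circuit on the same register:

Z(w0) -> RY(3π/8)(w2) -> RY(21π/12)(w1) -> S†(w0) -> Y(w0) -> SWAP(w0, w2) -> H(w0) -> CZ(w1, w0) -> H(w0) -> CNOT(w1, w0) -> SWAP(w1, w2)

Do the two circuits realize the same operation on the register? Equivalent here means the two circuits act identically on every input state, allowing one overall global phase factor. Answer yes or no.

Yes — the two circuits implement the same unitary up to a global phase.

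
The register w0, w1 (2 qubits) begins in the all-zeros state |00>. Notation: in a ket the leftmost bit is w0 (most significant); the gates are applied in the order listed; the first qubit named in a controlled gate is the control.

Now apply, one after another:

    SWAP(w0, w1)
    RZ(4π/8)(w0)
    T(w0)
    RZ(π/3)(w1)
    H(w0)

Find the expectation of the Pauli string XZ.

In the final state, XZ has expectation 1.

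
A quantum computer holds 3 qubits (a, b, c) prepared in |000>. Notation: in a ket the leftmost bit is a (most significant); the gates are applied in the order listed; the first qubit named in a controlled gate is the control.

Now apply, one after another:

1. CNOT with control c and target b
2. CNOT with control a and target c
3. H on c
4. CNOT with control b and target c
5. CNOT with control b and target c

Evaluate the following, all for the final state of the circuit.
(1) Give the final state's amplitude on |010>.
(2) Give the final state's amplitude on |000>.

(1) |010> carries amplitude 0 in the final state.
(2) The amplitude on |000> is sqrt(2)/2.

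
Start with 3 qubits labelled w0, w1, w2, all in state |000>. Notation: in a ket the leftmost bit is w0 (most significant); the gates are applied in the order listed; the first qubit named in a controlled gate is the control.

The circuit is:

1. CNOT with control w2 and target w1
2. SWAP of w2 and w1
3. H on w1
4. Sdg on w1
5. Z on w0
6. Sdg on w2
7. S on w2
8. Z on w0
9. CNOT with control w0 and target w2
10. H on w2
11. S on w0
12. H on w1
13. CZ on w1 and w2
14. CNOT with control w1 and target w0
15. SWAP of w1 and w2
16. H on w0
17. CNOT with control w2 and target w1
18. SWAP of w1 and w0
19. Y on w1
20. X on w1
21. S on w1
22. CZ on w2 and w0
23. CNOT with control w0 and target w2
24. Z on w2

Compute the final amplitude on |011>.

|011> carries amplitude -1/4 - I/4 in the final state. Key observation: gates 5-8 undo each other exactly, leaving only the rest of the circuit to track.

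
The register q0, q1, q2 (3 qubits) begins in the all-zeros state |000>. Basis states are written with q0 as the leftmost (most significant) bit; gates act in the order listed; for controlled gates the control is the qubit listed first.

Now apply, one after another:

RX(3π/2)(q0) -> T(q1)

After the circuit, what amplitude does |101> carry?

The final state's coefficient on |101> equals 0.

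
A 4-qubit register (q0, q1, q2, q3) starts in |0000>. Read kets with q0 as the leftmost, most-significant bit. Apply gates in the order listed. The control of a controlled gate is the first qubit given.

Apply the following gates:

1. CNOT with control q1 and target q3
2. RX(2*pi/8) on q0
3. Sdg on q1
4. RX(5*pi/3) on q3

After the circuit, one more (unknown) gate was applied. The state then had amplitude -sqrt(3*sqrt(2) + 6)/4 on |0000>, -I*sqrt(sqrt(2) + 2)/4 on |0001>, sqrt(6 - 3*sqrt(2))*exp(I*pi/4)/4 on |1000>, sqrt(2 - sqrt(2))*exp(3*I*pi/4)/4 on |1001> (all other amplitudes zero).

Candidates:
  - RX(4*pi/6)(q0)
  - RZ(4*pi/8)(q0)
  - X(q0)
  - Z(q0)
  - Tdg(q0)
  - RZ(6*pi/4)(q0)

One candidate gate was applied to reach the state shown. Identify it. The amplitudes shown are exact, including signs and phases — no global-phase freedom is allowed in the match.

It was Tdg(q0) that produced the state shown.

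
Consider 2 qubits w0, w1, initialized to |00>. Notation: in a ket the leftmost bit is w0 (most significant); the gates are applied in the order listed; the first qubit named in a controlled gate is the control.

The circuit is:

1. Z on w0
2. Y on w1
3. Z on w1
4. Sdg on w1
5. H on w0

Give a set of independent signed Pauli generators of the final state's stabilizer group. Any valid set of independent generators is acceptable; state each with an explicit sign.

One valid set of independent stabilizer generators is +XI, -IZ (any independent generating set of the same group is equally correct).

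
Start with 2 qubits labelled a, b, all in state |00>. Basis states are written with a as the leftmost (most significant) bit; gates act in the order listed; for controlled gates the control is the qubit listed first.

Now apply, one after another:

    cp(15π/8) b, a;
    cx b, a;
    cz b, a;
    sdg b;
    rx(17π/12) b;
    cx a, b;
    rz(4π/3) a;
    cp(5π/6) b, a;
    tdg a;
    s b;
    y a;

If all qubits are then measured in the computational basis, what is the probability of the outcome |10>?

A full measurement returns |10> with probability -sqrt(6)/8 + sqrt(2)/8 + 1/2.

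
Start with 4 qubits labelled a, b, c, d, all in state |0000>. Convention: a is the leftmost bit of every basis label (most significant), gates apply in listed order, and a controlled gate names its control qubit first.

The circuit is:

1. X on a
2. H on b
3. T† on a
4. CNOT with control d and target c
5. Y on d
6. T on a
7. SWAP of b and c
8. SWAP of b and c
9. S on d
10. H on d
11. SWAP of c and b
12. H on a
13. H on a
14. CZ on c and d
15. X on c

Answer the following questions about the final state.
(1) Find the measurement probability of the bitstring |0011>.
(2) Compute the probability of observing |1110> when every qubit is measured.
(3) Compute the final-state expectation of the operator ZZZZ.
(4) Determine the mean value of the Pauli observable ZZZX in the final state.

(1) Outcome |0011> occurs with probability 0.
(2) A full measurement returns |1110> with probability 0.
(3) The expectation value of ZZZZ is 0.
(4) The observable ZZZX averages to -1.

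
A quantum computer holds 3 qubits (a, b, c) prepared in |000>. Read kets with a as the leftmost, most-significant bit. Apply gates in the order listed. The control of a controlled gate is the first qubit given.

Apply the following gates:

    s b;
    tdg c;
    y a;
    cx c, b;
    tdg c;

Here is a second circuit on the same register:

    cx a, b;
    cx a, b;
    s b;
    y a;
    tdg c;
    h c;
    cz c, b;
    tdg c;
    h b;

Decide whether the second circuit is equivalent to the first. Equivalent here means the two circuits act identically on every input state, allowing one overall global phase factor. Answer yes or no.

No — the two circuits implement different unitaries, even allowing a global phase.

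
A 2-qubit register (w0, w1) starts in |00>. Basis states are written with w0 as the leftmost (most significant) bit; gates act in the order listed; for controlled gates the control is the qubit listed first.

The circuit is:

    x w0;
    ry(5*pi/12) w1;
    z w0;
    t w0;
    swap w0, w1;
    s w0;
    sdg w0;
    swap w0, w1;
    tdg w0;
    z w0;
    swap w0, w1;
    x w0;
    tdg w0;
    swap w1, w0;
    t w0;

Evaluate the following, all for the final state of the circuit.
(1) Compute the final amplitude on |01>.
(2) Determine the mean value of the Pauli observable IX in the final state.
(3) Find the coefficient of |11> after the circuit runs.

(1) The amplitude on |01> is 0. Key observation: gates 3-10 undo each other exactly, leaving only the rest of the circuit to track.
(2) The expectation value of IX is 1/4 + sqrt(3)/4.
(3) The final state's coefficient on |11> equals sqrt(6 - 3*sqrt(2))/4 + sqrt(sqrt(2) + 2)/4.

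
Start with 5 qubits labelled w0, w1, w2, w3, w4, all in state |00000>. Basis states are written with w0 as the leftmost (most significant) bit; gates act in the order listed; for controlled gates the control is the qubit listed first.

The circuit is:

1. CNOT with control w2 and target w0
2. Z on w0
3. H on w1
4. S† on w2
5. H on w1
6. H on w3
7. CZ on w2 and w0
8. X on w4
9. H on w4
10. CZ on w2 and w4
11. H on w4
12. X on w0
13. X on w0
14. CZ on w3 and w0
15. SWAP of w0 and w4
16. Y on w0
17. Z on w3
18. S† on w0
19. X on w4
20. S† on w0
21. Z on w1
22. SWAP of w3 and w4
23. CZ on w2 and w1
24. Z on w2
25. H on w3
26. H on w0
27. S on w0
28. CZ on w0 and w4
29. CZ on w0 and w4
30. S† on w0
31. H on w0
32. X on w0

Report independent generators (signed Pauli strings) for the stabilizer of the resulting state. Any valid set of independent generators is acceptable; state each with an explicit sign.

The stabilizer group can be generated by -IIIXI, -IIIIX, -ZIIII, +IZIII, +IIZII, among other valid generating sets. Key observation: the block from step 26 through step 31 cancels to the identity and can be dropped.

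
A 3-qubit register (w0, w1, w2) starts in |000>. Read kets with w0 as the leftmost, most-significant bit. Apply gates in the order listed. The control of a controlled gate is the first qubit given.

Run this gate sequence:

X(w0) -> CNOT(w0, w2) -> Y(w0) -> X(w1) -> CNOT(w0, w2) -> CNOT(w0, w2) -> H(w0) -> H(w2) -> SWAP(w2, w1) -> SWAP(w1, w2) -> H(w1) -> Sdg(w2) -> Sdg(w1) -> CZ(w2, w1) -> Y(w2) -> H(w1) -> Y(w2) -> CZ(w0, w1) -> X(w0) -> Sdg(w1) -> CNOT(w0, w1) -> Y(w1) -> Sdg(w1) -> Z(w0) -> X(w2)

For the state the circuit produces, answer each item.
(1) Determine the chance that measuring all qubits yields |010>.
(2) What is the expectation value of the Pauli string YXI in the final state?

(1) The probability of measuring |010> is 1/8.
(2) The expectation value of YXI is 1.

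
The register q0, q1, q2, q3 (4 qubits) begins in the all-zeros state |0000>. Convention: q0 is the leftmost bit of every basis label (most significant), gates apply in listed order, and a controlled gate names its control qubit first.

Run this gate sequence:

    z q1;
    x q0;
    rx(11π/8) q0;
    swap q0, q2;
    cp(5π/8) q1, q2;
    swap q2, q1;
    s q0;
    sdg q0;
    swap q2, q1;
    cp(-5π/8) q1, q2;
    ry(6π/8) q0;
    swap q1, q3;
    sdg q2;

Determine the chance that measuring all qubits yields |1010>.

The probability of measuring |1010> is (2 - sqrt(2 - sqrt(2)))*(sqrt(2) + 2)/16.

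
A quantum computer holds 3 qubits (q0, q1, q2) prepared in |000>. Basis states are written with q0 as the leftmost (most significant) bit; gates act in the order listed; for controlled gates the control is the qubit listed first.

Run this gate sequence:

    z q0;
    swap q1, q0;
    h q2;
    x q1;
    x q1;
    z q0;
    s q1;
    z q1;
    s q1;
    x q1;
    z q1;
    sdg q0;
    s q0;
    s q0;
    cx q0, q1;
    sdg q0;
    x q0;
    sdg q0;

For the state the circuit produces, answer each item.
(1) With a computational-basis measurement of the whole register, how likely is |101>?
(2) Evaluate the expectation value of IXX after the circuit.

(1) The probability of measuring |101> is 0.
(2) The observable IXX averages to 0.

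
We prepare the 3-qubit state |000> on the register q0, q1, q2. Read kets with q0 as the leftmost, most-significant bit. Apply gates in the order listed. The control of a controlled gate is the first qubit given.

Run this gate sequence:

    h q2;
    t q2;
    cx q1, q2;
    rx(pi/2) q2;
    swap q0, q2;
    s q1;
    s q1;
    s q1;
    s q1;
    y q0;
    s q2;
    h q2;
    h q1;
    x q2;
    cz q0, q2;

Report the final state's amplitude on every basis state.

The resulting statevector has amplitude -1/4 - exp(3*I*pi/4)/4 on |000>, -1/4 - exp(3*I*pi/4)/4 on |001>, -1/4 - exp(3*I*pi/4)/4 on |010>, -1/4 - exp(3*I*pi/4)/4 on |011>, exp(I*pi/4)/4 + I/4 on |100>, -I/4 - exp(I*pi/4)/4 on |101>, exp(I*pi/4)/4 + I/4 on |110>, -I/4 - exp(I*pi/4)/4 on |111>. Key observation: steps 6-9 multiply out to the identity, so the circuit reduces to the remaining gates.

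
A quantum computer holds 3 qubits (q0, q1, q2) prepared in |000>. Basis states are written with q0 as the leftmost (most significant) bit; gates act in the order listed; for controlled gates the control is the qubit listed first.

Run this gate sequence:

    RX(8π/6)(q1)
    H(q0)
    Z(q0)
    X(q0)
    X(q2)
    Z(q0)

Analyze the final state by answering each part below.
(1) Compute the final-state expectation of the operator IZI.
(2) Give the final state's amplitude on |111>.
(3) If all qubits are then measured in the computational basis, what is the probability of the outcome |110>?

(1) The expectation value of IZI is -1/2.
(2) The amplitude on |111> is sqrt(6)*I/4.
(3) A full measurement returns |110> with probability 0.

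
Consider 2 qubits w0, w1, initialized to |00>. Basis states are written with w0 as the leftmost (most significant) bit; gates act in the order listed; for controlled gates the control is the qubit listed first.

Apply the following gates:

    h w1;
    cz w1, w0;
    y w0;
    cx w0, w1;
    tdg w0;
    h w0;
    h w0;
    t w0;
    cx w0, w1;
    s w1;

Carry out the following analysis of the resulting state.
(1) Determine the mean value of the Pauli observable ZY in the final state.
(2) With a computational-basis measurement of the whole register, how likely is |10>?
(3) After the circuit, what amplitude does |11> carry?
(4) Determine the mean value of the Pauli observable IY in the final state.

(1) The expectation value of ZY is -1.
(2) Outcome |10> occurs with probability 1/2.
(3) The amplitude on |11> is -sqrt(2)/2.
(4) In the final state, IY has expectation 1.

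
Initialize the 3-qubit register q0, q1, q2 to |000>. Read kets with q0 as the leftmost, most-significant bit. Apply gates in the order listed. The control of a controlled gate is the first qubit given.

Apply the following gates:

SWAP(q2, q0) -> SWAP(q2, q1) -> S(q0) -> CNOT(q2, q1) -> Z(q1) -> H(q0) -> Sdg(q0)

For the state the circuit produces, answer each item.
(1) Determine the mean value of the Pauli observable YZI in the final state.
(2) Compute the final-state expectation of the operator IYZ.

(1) The observable YZI averages to -1.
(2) The observable IYZ averages to 0.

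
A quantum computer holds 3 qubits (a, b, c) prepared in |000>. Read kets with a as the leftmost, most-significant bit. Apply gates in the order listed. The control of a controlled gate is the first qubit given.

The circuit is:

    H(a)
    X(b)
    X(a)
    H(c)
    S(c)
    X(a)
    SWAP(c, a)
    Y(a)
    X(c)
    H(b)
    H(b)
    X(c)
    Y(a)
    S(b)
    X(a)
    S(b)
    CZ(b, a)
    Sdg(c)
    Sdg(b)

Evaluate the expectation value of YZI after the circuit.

The observable YZI averages to -1. Key observation: gates 8-13 undo each other exactly, leaving only the rest of the circuit to track.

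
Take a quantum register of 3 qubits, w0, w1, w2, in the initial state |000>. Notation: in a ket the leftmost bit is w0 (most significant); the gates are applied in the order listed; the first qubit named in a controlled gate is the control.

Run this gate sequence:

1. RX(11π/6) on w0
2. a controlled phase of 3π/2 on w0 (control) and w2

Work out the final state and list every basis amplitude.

The resulting statevector has amplitude -sqrt(6)/4 - sqrt(2)/4 on |000>, I*(-sqrt(6) + sqrt(2))/4 on |100>, and 0 on every other basis state.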